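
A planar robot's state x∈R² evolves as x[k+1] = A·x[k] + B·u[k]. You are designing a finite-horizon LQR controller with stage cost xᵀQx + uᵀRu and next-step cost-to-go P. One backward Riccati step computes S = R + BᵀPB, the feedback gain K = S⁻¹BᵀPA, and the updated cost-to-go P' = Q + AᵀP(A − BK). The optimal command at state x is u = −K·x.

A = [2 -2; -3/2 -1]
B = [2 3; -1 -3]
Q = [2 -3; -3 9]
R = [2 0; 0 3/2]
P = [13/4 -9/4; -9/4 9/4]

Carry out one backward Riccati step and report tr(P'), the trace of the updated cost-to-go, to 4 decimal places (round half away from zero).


13.2762

BᵀP = [8.7500 -6.7500; 16.5000 -13.5000]
S = R + BᵀPB = [2 0; 0 3/2] + [24.2500 46.5000; 46.5000 90.0000] = [26.2500 46.5000; 46.5000 91.5000]
BᵀPA = [27.6250 -10.7500; 53.2500 -19.5000]
K = S⁻¹·BᵀPA = [0.2152 -0.3208; 0.4726 -0.0501]
A−BK = [0.1518 -1.2081; 0.1330 -1.4710]
AᵀP(A−BK) = [0.4515 -0.3459; -0.3459 1.8247]
P' = Q + AᵀP(A−BK) = [2.4515 -3.3459; -3.3459 10.8247]
tr(P') = 13.2762


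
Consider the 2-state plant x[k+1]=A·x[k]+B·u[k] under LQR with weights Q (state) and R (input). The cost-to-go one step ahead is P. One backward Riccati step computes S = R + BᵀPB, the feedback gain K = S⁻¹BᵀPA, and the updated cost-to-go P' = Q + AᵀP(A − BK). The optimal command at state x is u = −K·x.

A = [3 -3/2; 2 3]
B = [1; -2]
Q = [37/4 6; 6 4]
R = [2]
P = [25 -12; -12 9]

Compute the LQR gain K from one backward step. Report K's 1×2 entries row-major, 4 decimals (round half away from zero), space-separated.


0.7838 -1.4730

BᵀP = [49.0000 -30.0000]
S = R + BᵀPB = [2] + [109.0000] = [111.0000]
BᵀPA = [87.0000 -163.5000]
K = S⁻¹·BᵀPA = [0.7838 -1.4730]
A−BK = [2.2162 -0.0270; 3.5676 0.0541]
AᵀP(A−BK) = [48.8108 -2.3514; -2.3514 4.4189]
P' = Q + AᵀP(A−BK) = [58.0608 3.6486; 3.6486 8.4189]
tr(P') = 66.4797


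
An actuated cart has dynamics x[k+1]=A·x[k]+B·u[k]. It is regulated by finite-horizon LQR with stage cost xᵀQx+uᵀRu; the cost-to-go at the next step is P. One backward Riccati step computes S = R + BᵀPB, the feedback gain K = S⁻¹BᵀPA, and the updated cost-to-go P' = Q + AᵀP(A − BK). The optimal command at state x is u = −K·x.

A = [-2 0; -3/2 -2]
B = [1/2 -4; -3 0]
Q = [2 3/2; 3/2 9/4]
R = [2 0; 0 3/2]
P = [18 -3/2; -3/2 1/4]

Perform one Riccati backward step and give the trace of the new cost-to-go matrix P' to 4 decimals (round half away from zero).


5.1206

BᵀP = [13.5000 -1.5000; -72.0000 6.0000]
S = R + BᵀPB = [2 0; 0 3/2] + [11.2500 -54.0000; -54.0000 288.0000] = [13.2500 -54.0000; -54.0000 289.5000]
BᵀPA = [-24.7500 3.0000; 135.0000 -12.0000]
K = S⁻¹·BᵀPA = [0.1358 0.2397; 0.4916 0.0033]
A−BK = [-0.1013 -0.1068; -1.0927 -1.2809]
AᵀP(A−BK) = [0.5506 0.2425; 0.2425 0.3200]
P' = Q + AᵀP(A−BK) = [2.5506 1.7425; 1.7425 2.5700]
tr(P') = 5.1206


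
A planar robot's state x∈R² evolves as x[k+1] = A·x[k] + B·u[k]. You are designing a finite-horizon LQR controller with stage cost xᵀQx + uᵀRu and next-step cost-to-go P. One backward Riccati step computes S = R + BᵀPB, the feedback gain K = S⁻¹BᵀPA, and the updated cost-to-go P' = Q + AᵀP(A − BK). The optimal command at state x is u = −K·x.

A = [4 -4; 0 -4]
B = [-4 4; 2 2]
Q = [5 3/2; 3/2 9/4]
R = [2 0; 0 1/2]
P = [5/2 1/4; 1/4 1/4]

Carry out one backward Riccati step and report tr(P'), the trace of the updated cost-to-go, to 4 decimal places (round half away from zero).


8.8910

BᵀP = [-9.5000 -0.5000; 10.5000 1.5000]
S = R + BᵀPB = [2 0; 0 1/2] + [37.0000 -39.0000; -39.0000 45.0000] = [39.0000 -39.0000; -39.0000 45.5000]
BᵀPA = [-38.0000 40.0000; 42.0000 -48.0000]
K = S⁻¹·BᵀPA = [-0.3590 -0.2051; 0.6154 -1.2308]
A−BK = [0.1026 0.1026; -0.5128 -1.1282]
AᵀP(A−BK) = [0.5128 -0.1026; -0.1026 1.1282]
P' = Q + AᵀP(A−BK) = [5.5128 1.3974; 1.3974 3.3782]
tr(P') = 8.8910


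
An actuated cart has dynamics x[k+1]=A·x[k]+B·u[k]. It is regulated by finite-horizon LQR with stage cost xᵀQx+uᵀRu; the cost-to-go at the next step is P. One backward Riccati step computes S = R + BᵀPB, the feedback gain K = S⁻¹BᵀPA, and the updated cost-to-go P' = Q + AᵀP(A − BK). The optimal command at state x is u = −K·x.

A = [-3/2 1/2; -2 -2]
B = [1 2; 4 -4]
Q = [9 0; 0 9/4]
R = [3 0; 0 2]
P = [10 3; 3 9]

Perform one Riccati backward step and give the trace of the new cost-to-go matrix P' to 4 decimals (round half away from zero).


BᵀP = [22.0000 39.0000; 8.0000 -30.0000]
S = R + BᵀPB = [3 0; 0 2] + [178.0000 -112.0000; -112.0000 136.0000] = [181.0000 -112.0000; -112.0000 138.0000]
BᵀPA = [-111.0000 -67.0000; 48.0000 64.0000]
K = S⁻¹·BᵀPA = [-0.7996 -0.1671; -0.3011 0.3281]
A−BK = [-0.0982 0.0109; -0.0061 -0.0190]
AᵀP(A−BK) = [2.1997 0.1991; 0.1991 0.3023]
P' = Q + AᵀP(A−BK) = [11.1997 0.1991; 0.1991 2.5523]
tr(P') = 13.7520

13.7520


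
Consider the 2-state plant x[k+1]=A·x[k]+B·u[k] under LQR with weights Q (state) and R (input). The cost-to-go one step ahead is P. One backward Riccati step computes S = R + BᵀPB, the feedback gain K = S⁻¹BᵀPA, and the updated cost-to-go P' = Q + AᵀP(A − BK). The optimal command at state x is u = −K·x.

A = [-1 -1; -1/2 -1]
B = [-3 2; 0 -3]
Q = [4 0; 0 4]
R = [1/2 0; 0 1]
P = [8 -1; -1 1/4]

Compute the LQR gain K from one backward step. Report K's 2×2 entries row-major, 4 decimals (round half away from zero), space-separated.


BᵀP = [-24.0000 3.0000; 19.0000 -2.7500]
S = R + BᵀPB = [1/2 0; 0 1] + [72.0000 -57.0000; -57.0000 46.2500] = [72.5000 -57.0000; -57.0000 47.2500]
BᵀPA = [22.5000 21.0000; -17.6250 -16.2500]
K = S⁻¹·BᵀPA = [0.3312 0.3737; 0.0265 0.1069]
A−BK = [-0.0594 -0.0927; -0.4204 -0.6794]
AᵀP(A−BK) = [0.0780 0.1008; 0.1008 0.1394]
P' = Q + AᵀP(A−BK) = [4.0780 0.1008; 0.1008 4.1394]
tr(P') = 8.2174

0.3312 0.3737 0.0265 0.1069


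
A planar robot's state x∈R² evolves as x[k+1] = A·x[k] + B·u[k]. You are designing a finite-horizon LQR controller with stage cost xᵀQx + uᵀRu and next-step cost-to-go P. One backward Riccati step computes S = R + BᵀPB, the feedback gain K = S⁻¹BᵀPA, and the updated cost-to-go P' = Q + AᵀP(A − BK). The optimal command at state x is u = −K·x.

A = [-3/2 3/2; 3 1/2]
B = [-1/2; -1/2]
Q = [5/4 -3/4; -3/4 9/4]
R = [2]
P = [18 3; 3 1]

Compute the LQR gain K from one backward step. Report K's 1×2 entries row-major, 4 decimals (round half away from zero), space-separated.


1.1818 -2.0303

BᵀP = [-10.5000 -2.0000]
S = R + BᵀPB = [2] + [6.2500] = [8.2500]
BᵀPA = [9.7500 -16.7500]
K = S⁻¹·BᵀPA = [1.1818 -2.0303]
A−BK = [-0.9091 0.4848; 3.5909 -0.5152]
AᵀP(A−BK) = [10.9773 -7.9545; -7.9545 11.2424]
P' = Q + AᵀP(A−BK) = [12.2273 -8.7045; -8.7045 13.4924]
tr(P') = 25.7197


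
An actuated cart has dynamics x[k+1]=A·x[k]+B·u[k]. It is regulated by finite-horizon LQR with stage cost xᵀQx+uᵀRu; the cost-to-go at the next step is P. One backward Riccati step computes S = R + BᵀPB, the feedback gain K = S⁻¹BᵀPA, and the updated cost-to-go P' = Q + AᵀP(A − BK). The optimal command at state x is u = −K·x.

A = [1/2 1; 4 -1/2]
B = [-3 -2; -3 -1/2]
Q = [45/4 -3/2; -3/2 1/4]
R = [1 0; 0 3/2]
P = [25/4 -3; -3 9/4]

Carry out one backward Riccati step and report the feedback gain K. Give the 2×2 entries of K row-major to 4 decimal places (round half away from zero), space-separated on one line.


BᵀP = [-9.7500 2.2500; -11.0000 4.8750]
S = R + BᵀPB = [1 0; 0 3/2] + [22.5000 18.3750; 18.3750 19.5625] = [23.5000 18.3750; 18.3750 21.0625]
BᵀPA = [4.1250 -10.8750; 14.0000 -13.4375]
K = S⁻¹·BᵀPA = [-1.0829 0.1135; 1.6094 -0.7370]
A−BK = [0.4702 -0.1335; 1.5561 -0.5280]
AᵀP(A−BK) = [7.4978 -2.7751; -2.7751 1.1434]
P' = Q + AᵀP(A−BK) = [18.7478 -4.2751; -4.2751 1.3934]
tr(P') = 20.1412

-1.0829 0.1135 1.6094 -0.7370


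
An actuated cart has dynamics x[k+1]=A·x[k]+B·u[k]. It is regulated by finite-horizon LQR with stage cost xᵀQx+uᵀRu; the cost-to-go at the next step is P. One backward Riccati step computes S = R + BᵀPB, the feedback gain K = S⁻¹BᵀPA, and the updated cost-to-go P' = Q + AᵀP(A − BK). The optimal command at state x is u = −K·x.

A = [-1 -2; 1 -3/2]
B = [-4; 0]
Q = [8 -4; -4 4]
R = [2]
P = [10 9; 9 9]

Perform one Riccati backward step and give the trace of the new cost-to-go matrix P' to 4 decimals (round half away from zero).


16.3117

BᵀP = [-40.0000 -36.0000]
S = R + BᵀPB = [2] + [160.0000] = [162.0000]
BᵀPA = [4.0000 134.0000]
K = S⁻¹·BᵀPA = [0.0247 0.8272]
A−BK = [-0.9012 1.3086; 1.0000 -1.5000]
AᵀP(A−BK) = [0.9012 -1.3086; -1.3086 3.4105]
P' = Q + AᵀP(A−BK) = [8.9012 -5.3086; -5.3086 7.4105]
tr(P') = 16.3117


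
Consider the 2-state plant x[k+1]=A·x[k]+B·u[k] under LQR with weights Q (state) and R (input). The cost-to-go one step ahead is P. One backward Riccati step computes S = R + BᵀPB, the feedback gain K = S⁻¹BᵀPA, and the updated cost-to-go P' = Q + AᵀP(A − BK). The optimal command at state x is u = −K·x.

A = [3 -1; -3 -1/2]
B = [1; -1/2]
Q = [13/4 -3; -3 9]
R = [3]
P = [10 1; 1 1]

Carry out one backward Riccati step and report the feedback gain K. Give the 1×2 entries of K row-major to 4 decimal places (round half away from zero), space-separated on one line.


2.2041 -0.7959

BᵀP = [9.5000 0.5000]
S = R + BᵀPB = [3] + [9.2500] = [12.2500]
BᵀPA = [27.0000 -9.7500]
K = S⁻¹·BᵀPA = [2.2041 -0.7959]
A−BK = [0.7959 -0.2041; -1.8980 -0.8980]
AᵀP(A−BK) = [21.4898 -5.5102; -5.5102 3.4898]
P' = Q + AᵀP(A−BK) = [24.7398 -8.5102; -8.5102 12.4898]
tr(P') = 37.2296


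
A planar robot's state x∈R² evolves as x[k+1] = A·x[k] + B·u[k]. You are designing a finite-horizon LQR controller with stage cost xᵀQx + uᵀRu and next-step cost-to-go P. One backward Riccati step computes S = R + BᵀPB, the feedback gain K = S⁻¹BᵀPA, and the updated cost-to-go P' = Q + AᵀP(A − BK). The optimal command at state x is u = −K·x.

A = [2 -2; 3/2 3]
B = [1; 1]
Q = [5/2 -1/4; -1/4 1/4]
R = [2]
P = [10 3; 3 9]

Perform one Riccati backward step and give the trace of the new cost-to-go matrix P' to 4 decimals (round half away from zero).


90.5926

BᵀP = [13.0000 12.0000]
S = R + BᵀPB = [2] + [25.0000] = [27.0000]
BᵀPA = [44.0000 10.0000]
K = S⁻¹·BᵀPA = [1.6296 0.3704]
A−BK = [0.3704 -2.3704; -0.1296 2.6296]
AᵀP(A−BK) = [6.5463 -6.7963; -6.7963 81.2963]
P' = Q + AᵀP(A−BK) = [9.0463 -7.0463; -7.0463 81.5463]
tr(P') = 90.5926


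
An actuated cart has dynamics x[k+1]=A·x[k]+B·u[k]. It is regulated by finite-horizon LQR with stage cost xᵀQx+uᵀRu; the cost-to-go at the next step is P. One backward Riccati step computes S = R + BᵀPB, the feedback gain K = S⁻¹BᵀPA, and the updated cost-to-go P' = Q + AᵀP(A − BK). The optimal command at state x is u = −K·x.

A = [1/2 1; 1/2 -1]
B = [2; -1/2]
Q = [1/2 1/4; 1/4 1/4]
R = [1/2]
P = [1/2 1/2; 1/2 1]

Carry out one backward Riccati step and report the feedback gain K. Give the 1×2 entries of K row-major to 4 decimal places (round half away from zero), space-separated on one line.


0.3571 0.1429

BᵀP = [0.7500 0.5000]
S = R + BᵀPB = [1/2] + [1.2500] = [1.7500]
BᵀPA = [0.6250 0.2500]
K = S⁻¹·BᵀPA = [0.3571 0.1429]
A−BK = [-0.2143 0.7143; 0.6786 -0.9286]
AᵀP(A−BK) = [0.4018 -0.3393; -0.3393 0.4643]
P' = Q + AᵀP(A−BK) = [0.9018 -0.0893; -0.0893 0.7143]
tr(P') = 1.6161


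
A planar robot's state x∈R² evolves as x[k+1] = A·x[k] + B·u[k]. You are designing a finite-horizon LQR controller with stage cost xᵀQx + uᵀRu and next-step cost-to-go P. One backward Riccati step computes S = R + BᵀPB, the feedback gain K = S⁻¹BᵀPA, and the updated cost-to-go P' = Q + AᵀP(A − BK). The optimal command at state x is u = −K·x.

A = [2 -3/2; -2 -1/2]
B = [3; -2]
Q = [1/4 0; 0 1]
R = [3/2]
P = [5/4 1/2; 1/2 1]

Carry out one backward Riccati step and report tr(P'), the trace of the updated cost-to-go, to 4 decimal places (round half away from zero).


BᵀP = [2.7500 -0.5000]
S = R + BᵀPB = [3/2] + [9.2500] = [10.7500]
BᵀPA = [6.5000 -3.8750]
K = S⁻¹·BᵀPA = [0.6047 -0.3605]
A−BK = [0.1860 -0.4186; -0.7907 -1.2209]
AᵀP(A−BK) = [1.0698 0.5930; 0.5930 2.4157]
P' = Q + AᵀP(A−BK) = [1.3198 0.5930; 0.5930 3.4157]
tr(P') = 4.7355

4.7355


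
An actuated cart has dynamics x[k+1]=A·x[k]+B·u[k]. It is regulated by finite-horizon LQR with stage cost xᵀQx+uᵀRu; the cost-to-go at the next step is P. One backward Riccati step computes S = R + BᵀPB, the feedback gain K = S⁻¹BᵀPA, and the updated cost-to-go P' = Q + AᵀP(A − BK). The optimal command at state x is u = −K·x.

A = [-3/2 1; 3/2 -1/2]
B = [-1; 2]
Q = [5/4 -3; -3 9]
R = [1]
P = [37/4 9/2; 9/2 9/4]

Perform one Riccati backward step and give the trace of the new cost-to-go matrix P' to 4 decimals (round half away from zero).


21.0250

BᵀP = [-0.2500 0.0000]
S = R + BᵀPB = [1] + [0.2500] = [1.2500]
BᵀPA = [0.3750 -0.2500]
K = S⁻¹·BᵀPA = [0.3000 -0.2000]
A−BK = [-1.2000 0.8000; 0.9000 -0.1000]
AᵀP(A−BK) = [5.5125 -5.3625; -5.3625 5.2625]
P' = Q + AᵀP(A−BK) = [6.7625 -8.3625; -8.3625 14.2625]
tr(P') = 21.0250


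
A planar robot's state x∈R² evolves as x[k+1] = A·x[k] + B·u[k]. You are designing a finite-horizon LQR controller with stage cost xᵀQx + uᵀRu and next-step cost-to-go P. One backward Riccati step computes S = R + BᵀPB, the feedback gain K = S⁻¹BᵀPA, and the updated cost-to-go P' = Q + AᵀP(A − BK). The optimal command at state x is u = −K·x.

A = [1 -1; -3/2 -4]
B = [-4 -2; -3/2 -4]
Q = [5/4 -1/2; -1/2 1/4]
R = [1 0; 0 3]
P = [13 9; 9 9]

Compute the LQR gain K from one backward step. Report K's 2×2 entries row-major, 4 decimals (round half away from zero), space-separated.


-0.4370 -0.1454 0.4746 0.9500

BᵀP = [-65.5000 -49.5000; -62.0000 -54.0000]
S = R + BᵀPB = [1 0; 0 3] + [336.2500 329.0000; 329.0000 340.0000] = [337.2500 329.0000; 329.0000 343.0000]
BᵀPA = [8.7500 263.5000; 19.0000 278.0000]
K = S⁻¹·BᵀPA = [-0.4370 -0.1454; 0.4746 0.9500]
A−BK = [0.2010 0.3182; -0.2572 -0.4181]
AᵀP(A−BK) = [1.0568 1.7226; 1.7226 3.2236]
P' = Q + AᵀP(A−BK) = [2.3068 1.2226; 1.2226 3.4736]
tr(P') = 5.7804


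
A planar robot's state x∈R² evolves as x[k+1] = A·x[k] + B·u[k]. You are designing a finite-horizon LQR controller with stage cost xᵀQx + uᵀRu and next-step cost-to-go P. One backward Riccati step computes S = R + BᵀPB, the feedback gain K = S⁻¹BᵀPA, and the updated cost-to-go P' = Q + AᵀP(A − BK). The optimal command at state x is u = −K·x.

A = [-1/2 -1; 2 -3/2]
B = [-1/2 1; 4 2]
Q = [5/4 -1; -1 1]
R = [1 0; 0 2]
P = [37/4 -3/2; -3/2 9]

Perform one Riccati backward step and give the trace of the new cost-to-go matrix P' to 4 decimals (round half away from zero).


4.2320

BᵀP = [-10.6250 36.7500; 6.2500 16.5000]
S = R + BᵀPB = [1 0; 0 2] + [152.3125 62.8750; 62.8750 39.2500] = [153.3125 62.8750; 62.8750 41.2500]
BᵀPA = [78.8125 -44.5000; 29.8750 -31.0000]
K = S⁻¹·BᵀPA = [0.5790 0.0479; -0.1582 -0.8245]
A−BK = [-0.0523 -0.1516; 0.0006 -0.0425]
AᵀP(A−BK) = [0.4107 0.3585; 0.3585 1.5713]
P' = Q + AᵀP(A−BK) = [1.6607 -0.6415; -0.6415 2.5713]
tr(P') = 4.2320


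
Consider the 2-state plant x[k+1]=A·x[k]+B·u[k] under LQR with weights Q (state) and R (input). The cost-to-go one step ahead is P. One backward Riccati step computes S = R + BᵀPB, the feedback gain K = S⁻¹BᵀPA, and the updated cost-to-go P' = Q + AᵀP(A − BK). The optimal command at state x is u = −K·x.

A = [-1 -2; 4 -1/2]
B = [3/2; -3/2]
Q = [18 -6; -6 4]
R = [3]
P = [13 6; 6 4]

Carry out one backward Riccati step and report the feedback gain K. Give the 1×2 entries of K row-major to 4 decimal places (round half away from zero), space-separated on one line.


BᵀP = [10.5000 3.0000]
S = R + BᵀPB = [3] + [11.2500] = [14.2500]
BᵀPA = [1.5000 -22.5000]
K = S⁻¹·BᵀPA = [0.1053 -1.5789]
A−BK = [-1.1579 0.3684; 4.1579 -2.8684]
AᵀP(A−BK) = [28.8421 -24.6316; -24.6316 29.4737]
P' = Q + AᵀP(A−BK) = [46.8421 -30.6316; -30.6316 33.4737]
tr(P') = 80.3158

0.1053 -1.5789


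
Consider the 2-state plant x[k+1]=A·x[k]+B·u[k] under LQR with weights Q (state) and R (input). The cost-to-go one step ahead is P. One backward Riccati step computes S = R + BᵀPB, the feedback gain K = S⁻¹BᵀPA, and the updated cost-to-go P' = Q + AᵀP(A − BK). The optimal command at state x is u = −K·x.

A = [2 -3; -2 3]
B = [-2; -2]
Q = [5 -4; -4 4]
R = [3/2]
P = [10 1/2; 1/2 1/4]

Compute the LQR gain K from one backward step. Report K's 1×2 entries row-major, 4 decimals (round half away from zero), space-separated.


-0.8387 1.2581

BᵀP = [-21.0000 -1.5000]
S = R + BᵀPB = [3/2] + [45.0000] = [46.5000]
BᵀPA = [-39.0000 58.5000]
K = S⁻¹·BᵀPA = [-0.8387 1.2581]
A−BK = [0.3226 -0.4839; -3.6774 5.5161]
AᵀP(A−BK) = [4.2903 -6.4355; -6.4355 9.6532]
P' = Q + AᵀP(A−BK) = [9.2903 -10.4355; -10.4355 13.6532]
tr(P') = 22.9435


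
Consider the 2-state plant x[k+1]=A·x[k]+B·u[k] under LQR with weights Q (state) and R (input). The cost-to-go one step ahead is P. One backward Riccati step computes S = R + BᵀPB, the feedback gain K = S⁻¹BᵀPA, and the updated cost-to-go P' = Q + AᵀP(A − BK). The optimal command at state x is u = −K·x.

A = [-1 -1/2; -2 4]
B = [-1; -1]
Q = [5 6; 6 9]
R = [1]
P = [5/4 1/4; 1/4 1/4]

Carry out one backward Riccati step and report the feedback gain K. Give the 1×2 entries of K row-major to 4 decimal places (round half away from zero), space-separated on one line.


BᵀP = [-1.5000 -0.5000]
S = R + BᵀPB = [1] + [2.0000] = [3.0000]
BᵀPA = [2.5000 -1.2500]
K = S⁻¹·BᵀPA = [0.8333 -0.4167]
A−BK = [-0.1667 -0.9167; -1.1667 3.5833]
AᵀP(A−BK) = [1.1667 -1.0833; -1.0833 2.7917]
P' = Q + AᵀP(A−BK) = [6.1667 4.9167; 4.9167 11.7917]
tr(P') = 17.9583

0.8333 -0.4167


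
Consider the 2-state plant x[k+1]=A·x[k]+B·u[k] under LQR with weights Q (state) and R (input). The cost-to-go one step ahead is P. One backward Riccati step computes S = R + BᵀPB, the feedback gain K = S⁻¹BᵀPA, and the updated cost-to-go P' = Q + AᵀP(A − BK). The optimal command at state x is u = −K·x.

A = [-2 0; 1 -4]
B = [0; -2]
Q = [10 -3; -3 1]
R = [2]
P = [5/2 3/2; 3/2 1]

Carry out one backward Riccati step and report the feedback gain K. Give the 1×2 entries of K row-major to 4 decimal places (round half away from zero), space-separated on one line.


0.6667 1.3333

BᵀP = [-3.0000 -2.0000]
S = R + BᵀPB = [2] + [4.0000] = [6.0000]
BᵀPA = [4.0000 8.0000]
K = S⁻¹·BᵀPA = [0.6667 1.3333]
A−BK = [-2.0000 0.0000; 2.3333 -1.3333]
AᵀP(A−BK) = [2.3333 2.6667; 2.6667 5.3333]
P' = Q + AᵀP(A−BK) = [12.3333 -0.3333; -0.3333 6.3333]
tr(P') = 18.6667


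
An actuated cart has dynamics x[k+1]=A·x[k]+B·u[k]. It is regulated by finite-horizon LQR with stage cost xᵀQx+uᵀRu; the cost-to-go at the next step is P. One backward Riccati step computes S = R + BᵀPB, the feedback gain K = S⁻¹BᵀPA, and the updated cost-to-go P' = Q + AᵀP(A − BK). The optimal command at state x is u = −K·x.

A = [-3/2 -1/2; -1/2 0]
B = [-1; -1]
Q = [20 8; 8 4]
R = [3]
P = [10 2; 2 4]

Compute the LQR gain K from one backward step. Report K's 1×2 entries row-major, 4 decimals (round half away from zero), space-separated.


BᵀP = [-12.0000 -6.0000]
S = R + BᵀPB = [3] + [18.0000] = [21.0000]
BᵀPA = [21.0000 6.0000]
K = S⁻¹·BᵀPA = [1.0000 0.2857]
A−BK = [-0.5000 -0.2143; 0.5000 0.2857]
AᵀP(A−BK) = [5.5000 2.0000; 2.0000 0.7857]
P' = Q + AᵀP(A−BK) = [25.5000 10.0000; 10.0000 4.7857]
tr(P') = 30.2857

1.0000 0.2857


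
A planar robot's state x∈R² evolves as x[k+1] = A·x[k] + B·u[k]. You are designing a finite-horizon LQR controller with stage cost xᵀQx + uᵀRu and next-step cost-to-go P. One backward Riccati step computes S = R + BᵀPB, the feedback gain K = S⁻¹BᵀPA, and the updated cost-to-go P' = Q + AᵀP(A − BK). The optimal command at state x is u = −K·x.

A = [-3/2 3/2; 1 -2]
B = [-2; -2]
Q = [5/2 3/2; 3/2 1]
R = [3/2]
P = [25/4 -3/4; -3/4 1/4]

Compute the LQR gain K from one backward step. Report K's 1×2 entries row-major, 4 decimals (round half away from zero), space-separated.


BᵀP = [-11.0000 1.0000]
S = R + BᵀPB = [3/2] + [20.0000] = [21.5000]
BᵀPA = [17.5000 -18.5000]
K = S⁻¹·BᵀPA = [0.8140 -0.8605]
A−BK = [0.1279 -0.2209; 2.6279 -3.7209]
AᵀP(A−BK) = [2.3183 -2.8794; -2.8794 3.6439]
P' = Q + AᵀP(A−BK) = [4.8183 -1.3794; -1.3794 4.6439]
tr(P') = 9.4622

0.8140 -0.8605


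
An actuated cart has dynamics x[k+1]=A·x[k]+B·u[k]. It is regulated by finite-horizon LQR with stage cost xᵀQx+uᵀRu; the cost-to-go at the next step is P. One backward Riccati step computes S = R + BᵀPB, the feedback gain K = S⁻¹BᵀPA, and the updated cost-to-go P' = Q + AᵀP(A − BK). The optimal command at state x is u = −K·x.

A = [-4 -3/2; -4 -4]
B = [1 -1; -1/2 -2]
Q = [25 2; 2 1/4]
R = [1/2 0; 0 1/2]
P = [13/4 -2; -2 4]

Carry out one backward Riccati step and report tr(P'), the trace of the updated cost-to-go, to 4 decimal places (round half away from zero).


BᵀP = [4.2500 -4.0000; 0.7500 -6.0000]
S = R + BᵀPB = [1/2 0; 0 1/2] + [6.2500 3.7500; 3.7500 11.2500] = [6.7500 3.7500; 3.7500 11.7500]
BᵀPA = [-1.0000 9.6250; 21.0000 22.8750]
K = S⁻¹·BᵀPA = [-1.3870 0.4186; 2.2299 1.8132]
A−BK = [-0.3831 -0.1054; -0.2337 -0.1643]
AᵀP(A−BK) = [3.7854 1.8410; 1.8410 1.8063]
P' = Q + AᵀP(A−BK) = [28.7854 3.8410; 3.8410 2.0563]
tr(P') = 30.8417

30.8417


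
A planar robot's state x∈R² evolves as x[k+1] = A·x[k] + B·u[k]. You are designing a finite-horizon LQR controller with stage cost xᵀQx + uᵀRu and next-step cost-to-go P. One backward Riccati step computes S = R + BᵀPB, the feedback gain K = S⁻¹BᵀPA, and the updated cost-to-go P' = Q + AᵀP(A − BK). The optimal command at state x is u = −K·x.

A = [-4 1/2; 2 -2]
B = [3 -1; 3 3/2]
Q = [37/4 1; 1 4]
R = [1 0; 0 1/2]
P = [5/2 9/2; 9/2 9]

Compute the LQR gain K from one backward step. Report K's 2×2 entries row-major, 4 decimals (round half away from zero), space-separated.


BᵀP = [21.0000 40.5000; 4.2500 9.0000]
S = R + BᵀPB = [1 0; 0 1/2] + [184.5000 39.7500; 39.7500 9.2500] = [185.5000 39.7500; 39.7500 9.7500]
BᵀPA = [-3.0000 -70.5000; 1.0000 -15.8750]
K = S⁻¹·BᵀPA = [-0.3019 -0.2465; 1.3333 -0.6232]
A−BK = [-1.7610 0.6164; 0.9057 -0.3257]
AᵀP(A−BK) = [1.7610 -0.6164; -0.6164 0.3527]
P' = Q + AᵀP(A−BK) = [11.0110 0.3836; 0.3836 4.3527]
tr(P') = 15.3637

-0.3019 -0.2465 1.3333 -0.6232


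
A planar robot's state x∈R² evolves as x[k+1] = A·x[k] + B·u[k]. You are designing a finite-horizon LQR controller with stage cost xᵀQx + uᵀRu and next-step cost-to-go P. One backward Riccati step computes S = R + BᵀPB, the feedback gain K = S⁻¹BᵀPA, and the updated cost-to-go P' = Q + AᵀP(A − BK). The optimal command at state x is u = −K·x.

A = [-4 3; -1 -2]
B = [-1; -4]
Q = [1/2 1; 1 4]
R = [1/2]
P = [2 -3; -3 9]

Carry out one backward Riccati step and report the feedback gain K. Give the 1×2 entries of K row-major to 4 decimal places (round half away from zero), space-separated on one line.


BᵀP = [10.0000 -33.0000]
S = R + BᵀPB = [1/2] + [122.0000] = [122.5000]
BᵀPA = [-7.0000 96.0000]
K = S⁻¹·BᵀPA = [-0.0571 0.7837]
A−BK = [-4.0571 3.7837; -1.2286 1.1347]
AᵀP(A−BK) = [16.6000 -15.5143; -15.5143 14.7673]
P' = Q + AᵀP(A−BK) = [17.1000 -14.5143; -14.5143 18.7673]
tr(P') = 35.8673

-0.0571 0.7837


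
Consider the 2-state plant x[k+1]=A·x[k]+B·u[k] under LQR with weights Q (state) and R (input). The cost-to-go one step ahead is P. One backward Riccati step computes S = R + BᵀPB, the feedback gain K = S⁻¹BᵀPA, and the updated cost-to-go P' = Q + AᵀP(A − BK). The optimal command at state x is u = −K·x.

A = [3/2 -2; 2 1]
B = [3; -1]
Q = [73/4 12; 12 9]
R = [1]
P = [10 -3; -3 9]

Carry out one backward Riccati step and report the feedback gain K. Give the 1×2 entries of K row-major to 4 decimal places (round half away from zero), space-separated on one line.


BᵀP = [33.0000 -18.0000]
S = R + BᵀPB = [1] + [117.0000] = [118.0000]
BᵀPA = [13.5000 -84.0000]
K = S⁻¹·BᵀPA = [0.1144 -0.7119]
A−BK = [1.1568 0.1356; 2.1144 0.2881]
AᵀP(A−BK) = [38.9555 5.1102; 5.1102 1.2034]
P' = Q + AᵀP(A−BK) = [57.2055 17.1102; 17.1102 10.2034]
tr(P') = 67.4089

0.1144 -0.7119


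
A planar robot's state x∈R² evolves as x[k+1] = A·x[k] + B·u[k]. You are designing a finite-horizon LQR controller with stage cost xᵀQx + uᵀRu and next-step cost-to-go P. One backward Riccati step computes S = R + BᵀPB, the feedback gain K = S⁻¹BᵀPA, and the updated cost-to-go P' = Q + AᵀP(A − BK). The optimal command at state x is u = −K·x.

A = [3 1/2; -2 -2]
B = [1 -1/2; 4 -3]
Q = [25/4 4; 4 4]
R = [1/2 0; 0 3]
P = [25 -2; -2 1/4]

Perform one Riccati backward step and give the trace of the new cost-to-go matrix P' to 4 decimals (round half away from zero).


54.3956

BᵀP = [17.0000 -1.0000; -6.5000 0.2500]
S = R + BᵀPB = [1/2 0; 0 3] + [13.0000 -5.5000; -5.5000 2.5000] = [13.5000 -5.5000; -5.5000 5.5000]
BᵀPA = [53.0000 10.5000; -20.0000 -3.7500]
K = S⁻¹·BᵀPA = [4.1250 0.8438; 0.4886 0.1619]
A−BK = [-0.8807 -0.2628; -17.0341 -4.8892]
AᵀP(A−BK) = [41.1477 11.0199; 11.0199 2.9979]
P' = Q + AᵀP(A−BK) = [47.3977 15.0199; 15.0199 6.9979]
tr(P') = 54.3956


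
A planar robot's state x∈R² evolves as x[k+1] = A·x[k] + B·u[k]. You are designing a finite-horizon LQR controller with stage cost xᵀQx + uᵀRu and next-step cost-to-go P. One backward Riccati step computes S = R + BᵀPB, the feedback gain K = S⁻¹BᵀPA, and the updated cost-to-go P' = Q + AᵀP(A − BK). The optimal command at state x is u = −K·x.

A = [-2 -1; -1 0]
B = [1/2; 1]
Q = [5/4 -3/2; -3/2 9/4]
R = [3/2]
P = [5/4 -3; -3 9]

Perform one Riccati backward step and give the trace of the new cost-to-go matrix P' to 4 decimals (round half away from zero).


5.0600

BᵀP = [-2.3750 7.5000]
S = R + BᵀPB = [3/2] + [6.3125] = [7.8125]
BᵀPA = [-2.7500 2.3750]
K = S⁻¹·BᵀPA = [-0.3520 0.3040]
A−BK = [-1.8240 -1.1520; -0.6480 -0.3040]
AᵀP(A−BK) = [1.0320 0.3360; 0.3360 0.5280]
P' = Q + AᵀP(A−BK) = [2.2820 -1.1640; -1.1640 2.7780]
tr(P') = 5.0600


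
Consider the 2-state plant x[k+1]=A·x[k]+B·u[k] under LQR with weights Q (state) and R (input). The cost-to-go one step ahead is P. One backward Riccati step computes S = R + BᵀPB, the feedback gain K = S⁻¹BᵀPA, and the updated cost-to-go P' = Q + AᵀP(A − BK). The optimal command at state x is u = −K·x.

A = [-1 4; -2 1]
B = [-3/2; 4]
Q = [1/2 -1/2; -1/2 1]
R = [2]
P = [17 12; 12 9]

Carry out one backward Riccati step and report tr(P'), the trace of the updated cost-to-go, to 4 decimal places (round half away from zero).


104.6863

BᵀP = [22.5000 18.0000]
S = R + BᵀPB = [2] + [38.2500] = [40.2500]
BᵀPA = [-58.5000 108.0000]
K = S⁻¹·BᵀPA = [-1.4534 2.6832]
A−BK = [-3.1801 8.0248; 3.8137 -9.7329]
AᵀP(A−BK) = [15.9752 -37.0311; -37.0311 87.2112]
P' = Q + AᵀP(A−BK) = [16.4752 -37.5311; -37.5311 88.2112]
tr(P') = 104.6863


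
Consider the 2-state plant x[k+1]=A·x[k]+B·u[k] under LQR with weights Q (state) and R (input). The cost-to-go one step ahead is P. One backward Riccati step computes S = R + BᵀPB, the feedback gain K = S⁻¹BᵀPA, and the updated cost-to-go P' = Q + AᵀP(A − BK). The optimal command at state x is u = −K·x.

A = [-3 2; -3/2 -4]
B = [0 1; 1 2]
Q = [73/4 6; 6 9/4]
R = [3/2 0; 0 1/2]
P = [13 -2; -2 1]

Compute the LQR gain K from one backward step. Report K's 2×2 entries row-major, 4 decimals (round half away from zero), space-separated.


1.8000 -3.2000 -2.8421 1.8947

BᵀP = [-2.0000 1.0000; 9.0000 0.0000]
S = R + BᵀPB = [3/2 0; 0 1/2] + [1.0000 0.0000; 0.0000 9.0000] = [2.5000 0.0000; 0.0000 9.5000]
BᵀPA = [4.5000 -8.0000; -27.0000 18.0000]
K = S⁻¹·BᵀPA = [1.8000 -3.2000; -2.8421 1.8947]
A−BK = [-0.1579 0.1053; 2.3842 -4.5895]
AᵀP(A−BK) = [16.4132 -24.4421; -24.4421 40.2947]
P' = Q + AᵀP(A−BK) = [34.6632 -18.4421; -18.4421 42.5447]
tr(P') = 77.2079


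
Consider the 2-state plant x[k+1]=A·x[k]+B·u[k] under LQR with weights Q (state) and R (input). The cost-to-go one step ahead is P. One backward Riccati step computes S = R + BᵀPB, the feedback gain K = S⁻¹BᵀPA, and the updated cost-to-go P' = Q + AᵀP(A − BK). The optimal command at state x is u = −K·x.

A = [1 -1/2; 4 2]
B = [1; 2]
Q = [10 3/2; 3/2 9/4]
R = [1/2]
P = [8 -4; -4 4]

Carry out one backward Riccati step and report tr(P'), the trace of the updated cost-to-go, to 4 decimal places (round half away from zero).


40.6029

BᵀP = [0.0000 4.0000]
S = R + BᵀPB = [1/2] + [8.0000] = [8.5000]
BᵀPA = [16.0000 8.0000]
K = S⁻¹·BᵀPA = [1.8824 0.9412]
A−BK = [-0.8824 -1.4412; 0.2353 0.1176]
AᵀP(A−BK) = [9.8824 12.9412; 12.9412 18.4706]
P' = Q + AᵀP(A−BK) = [19.8824 14.4412; 14.4412 20.7206]
tr(P') = 40.6029


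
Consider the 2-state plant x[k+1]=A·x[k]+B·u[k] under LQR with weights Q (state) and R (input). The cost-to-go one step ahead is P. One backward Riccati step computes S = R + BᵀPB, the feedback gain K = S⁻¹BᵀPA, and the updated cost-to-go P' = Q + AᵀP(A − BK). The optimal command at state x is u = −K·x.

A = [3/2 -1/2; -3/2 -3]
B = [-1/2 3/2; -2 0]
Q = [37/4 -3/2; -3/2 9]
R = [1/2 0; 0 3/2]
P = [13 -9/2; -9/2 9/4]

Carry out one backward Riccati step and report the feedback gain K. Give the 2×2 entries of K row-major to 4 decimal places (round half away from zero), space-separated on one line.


BᵀP = [2.5000 -2.2500; 19.5000 -6.7500]
S = R + BᵀPB = [1/2 0; 0 3/2] + [3.2500 3.7500; 3.7500 29.2500] = [3.7500 3.7500; 3.7500 30.7500]
BᵀPA = [7.1250 5.5000; 39.3750 10.5000]
K = S⁻¹·BᵀPA = [0.7056 1.2815; 1.1944 0.1852]
A−BK = [0.0611 -0.1370; -0.0889 -0.4370]
AᵀP(A−BK) = [2.5042 0.8278; 0.8278 1.0074]
P' = Q + AᵀP(A−BK) = [11.7542 -0.6722; -0.6722 10.0074]
tr(P') = 21.7616

0.7056 1.2815 1.1944 0.1852


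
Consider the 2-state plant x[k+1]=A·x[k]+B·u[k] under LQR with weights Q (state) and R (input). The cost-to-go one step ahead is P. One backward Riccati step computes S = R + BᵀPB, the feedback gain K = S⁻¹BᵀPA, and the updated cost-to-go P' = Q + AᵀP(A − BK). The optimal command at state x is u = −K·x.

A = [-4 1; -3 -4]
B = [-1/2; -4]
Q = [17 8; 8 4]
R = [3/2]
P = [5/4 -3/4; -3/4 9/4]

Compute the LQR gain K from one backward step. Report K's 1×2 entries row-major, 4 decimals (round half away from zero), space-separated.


0.4704 1.0592

BᵀP = [2.3750 -8.6250]
S = R + BᵀPB = [3/2] + [33.3125] = [34.8125]
BᵀPA = [16.3750 36.8750]
K = S⁻¹·BᵀPA = [0.4704 1.0592]
A−BK = [-3.7648 1.5296; -1.1185 0.2370]
AᵀP(A−BK) = [14.5476 -5.0952; -5.0952 4.1903]
P' = Q + AᵀP(A−BK) = [31.5476 2.9048; 2.9048 8.1903]
tr(P') = 39.7379


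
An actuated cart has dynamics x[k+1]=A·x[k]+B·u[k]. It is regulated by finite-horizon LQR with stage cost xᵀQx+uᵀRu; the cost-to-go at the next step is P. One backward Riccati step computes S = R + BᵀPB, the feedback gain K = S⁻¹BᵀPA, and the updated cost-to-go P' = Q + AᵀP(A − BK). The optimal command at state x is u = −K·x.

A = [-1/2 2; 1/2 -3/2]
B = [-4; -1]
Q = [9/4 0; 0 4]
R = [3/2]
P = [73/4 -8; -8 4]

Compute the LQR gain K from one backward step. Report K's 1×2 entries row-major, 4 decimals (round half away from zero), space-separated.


BᵀP = [-65.0000 28.0000]
S = R + BᵀPB = [3/2] + [232.0000] = [233.5000]
BᵀPA = [46.5000 -172.0000]
K = S⁻¹·BᵀPA = [0.1991 -0.7366]
A−BK = [0.2966 -0.9465; 0.6991 -2.2366]
AᵀP(A−BK) = [0.3023 -0.9973; -0.9973 3.3019]
P' = Q + AᵀP(A−BK) = [2.5523 -0.9973; -0.9973 7.3019]
tr(P') = 9.8543

0.1991 -0.7366


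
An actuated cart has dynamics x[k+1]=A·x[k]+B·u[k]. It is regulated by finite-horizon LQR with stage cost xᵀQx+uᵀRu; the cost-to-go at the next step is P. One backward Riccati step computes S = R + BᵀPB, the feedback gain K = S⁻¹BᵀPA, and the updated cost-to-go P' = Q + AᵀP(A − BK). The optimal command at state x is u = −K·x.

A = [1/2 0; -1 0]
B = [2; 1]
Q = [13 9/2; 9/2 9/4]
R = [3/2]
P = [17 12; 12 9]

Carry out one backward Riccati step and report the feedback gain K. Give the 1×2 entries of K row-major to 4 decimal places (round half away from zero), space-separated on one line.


BᵀP = [46.0000 33.0000]
S = R + BᵀPB = [3/2] + [125.0000] = [126.5000]
BᵀPA = [-10.0000 0.0000]
K = S⁻¹·BᵀPA = [-0.0791 0.0000]
A−BK = [0.6581 0.0000; -0.9209 0.0000]
AᵀP(A−BK) = [0.4595 0.0000; 0.0000 0.0000]
P' = Q + AᵀP(A−BK) = [13.4595 4.5000; 4.5000 2.2500]
tr(P') = 15.7095

-0.0791 0.0000


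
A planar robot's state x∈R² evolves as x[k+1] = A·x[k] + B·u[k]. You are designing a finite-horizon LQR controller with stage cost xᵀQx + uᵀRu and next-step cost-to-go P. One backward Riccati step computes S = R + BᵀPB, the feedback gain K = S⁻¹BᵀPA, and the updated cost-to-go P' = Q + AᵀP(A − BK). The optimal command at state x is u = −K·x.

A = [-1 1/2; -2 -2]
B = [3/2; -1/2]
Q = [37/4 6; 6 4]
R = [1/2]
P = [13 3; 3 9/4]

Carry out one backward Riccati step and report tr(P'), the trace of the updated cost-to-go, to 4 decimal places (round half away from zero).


29.5726

BᵀP = [18.0000 3.3750]
S = R + BᵀPB = [1/2] + [25.3125] = [25.8125]
BᵀPA = [-24.7500 2.2500]
K = S⁻¹·BᵀPA = [-0.9588 0.0872]
A−BK = [0.4383 0.3692; -2.4794 -1.9564]
AᵀP(A−BK) = [10.2688 7.6574; 7.6574 6.0539]
P' = Q + AᵀP(A−BK) = [19.5188 13.6574; 13.6574 10.0539]
tr(P') = 29.5726


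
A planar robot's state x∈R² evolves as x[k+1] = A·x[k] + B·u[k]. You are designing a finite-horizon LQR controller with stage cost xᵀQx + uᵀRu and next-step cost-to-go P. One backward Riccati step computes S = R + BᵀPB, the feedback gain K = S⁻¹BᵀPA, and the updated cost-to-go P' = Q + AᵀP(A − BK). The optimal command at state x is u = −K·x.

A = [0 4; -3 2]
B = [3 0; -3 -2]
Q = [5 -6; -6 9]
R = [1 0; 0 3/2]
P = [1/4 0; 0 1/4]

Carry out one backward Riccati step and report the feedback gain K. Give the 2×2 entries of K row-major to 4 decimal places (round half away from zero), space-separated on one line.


BᵀP = [0.7500 -0.7500; 0.0000 -0.5000]
S = R + BᵀPB = [1 0; 0 3/2] + [4.5000 1.5000; 1.5000 1.0000] = [5.5000 1.5000; 1.5000 2.5000]
BᵀPA = [2.2500 1.5000; 1.5000 -1.0000]
K = S⁻¹·BᵀPA = [0.2935 0.4565; 0.4239 -0.6739]
A−BK = [-0.8804 2.6304; -1.2717 2.0217]
AᵀP(A−BK) = [0.9538 -1.5163; -1.5163 3.6413]
P' = Q + AᵀP(A−BK) = [5.9538 -7.5163; -7.5163 12.6413]
tr(P') = 18.5951

0.2935 0.4565 0.4239 -0.6739


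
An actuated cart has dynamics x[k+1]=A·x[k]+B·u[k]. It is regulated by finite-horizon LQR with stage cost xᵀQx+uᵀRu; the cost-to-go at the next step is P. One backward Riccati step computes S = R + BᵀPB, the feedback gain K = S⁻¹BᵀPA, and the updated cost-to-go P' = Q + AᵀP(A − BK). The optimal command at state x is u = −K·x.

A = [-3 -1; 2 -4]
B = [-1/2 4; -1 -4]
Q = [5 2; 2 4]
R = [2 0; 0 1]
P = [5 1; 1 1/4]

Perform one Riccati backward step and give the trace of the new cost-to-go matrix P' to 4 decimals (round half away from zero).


BᵀP = [-3.5000 -0.7500; 16.0000 3.0000]
S = R + BᵀPB = [2 0; 0 1] + [2.5000 -11.0000; -11.0000 52.0000] = [4.5000 -11.0000; -11.0000 53.0000]
BᵀPA = [9.0000 6.5000; -42.0000 -28.0000]
K = S⁻¹·BᵀPA = [0.1277 0.3106; -0.7660 -0.4638]
A−BK = [0.1277 1.0106; -0.9362 -5.5447]
AᵀP(A−BK) = [0.6809 0.7234; 0.7234 1.9936]
P' = Q + AᵀP(A−BK) = [5.6809 2.7234; 2.7234 5.9936]
tr(P') = 11.6745

11.6745


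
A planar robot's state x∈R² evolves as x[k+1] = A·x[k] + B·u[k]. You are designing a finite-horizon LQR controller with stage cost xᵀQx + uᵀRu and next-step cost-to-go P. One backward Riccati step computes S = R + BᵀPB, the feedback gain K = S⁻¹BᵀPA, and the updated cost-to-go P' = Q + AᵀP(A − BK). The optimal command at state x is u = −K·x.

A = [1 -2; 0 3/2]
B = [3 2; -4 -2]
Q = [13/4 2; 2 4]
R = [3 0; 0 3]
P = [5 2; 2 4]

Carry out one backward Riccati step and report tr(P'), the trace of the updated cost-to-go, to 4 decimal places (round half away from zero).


BᵀP = [7.0000 -10.0000; 6.0000 -4.0000]
S = R + BᵀPB = [3 0; 0 3] + [61.0000 34.0000; 34.0000 20.0000] = [64.0000 34.0000; 34.0000 23.0000]
BᵀPA = [7.0000 -29.0000; 6.0000 -18.0000]
K = S⁻¹·BᵀPA = [-0.1361 -0.1741; 0.4620 -0.5253]
A−BK = [0.4842 -0.4272; 0.3797 -0.2468]
AᵀP(A−BK) = [3.1804 -2.6297; -2.6297 2.4968]
P' = Q + AᵀP(A−BK) = [6.4304 -0.6297; -0.6297 6.4968]
tr(P') = 12.9272

12.9272


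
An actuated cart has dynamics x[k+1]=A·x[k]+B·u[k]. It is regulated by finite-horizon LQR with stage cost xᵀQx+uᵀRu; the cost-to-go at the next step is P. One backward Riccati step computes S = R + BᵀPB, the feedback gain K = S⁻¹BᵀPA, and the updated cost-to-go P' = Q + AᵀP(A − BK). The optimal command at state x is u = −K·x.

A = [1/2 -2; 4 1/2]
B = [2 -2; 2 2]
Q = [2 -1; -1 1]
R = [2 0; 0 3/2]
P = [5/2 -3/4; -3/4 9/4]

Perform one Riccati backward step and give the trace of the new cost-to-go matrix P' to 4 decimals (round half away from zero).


7.0612

BᵀP = [3.5000 3.0000; -6.5000 6.0000]
S = R + BᵀPB = [2 0; 0 3/2] + [13.0000 -1.0000; -1.0000 25.0000] = [15.0000 -1.0000; -1.0000 26.5000]
BᵀPA = [13.7500 -5.5000; 20.7500 16.0000]
K = S⁻¹·BᵀPA = [0.9713 -0.3272; 0.8197 0.5914]
A−BK = [0.1967 -0.1627; 0.4180 -0.0284]
AᵀP(A−BK) = [3.2613 0.0400; 0.0400 0.7999]
P' = Q + AᵀP(A−BK) = [5.2613 -0.9600; -0.9600 1.7999]
tr(P') = 7.0612


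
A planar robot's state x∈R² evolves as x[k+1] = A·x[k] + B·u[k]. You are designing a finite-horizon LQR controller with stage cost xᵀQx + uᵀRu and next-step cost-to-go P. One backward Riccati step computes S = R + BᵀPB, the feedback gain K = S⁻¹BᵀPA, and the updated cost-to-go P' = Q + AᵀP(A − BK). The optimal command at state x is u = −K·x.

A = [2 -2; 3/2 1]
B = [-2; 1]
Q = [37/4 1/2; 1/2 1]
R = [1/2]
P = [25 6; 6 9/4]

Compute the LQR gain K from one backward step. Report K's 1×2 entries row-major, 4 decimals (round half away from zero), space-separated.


BᵀP = [-44.0000 -9.7500]
S = R + BᵀPB = [1/2] + [78.2500] = [78.7500]
BᵀPA = [-102.6250 78.2500]
K = S⁻¹·BᵀPA = [-1.3032 0.9937]
A−BK = [-0.6063 -0.0127; 2.8032 0.0063]
AᵀP(A−BK) = [7.3242 -0.6516; -0.6516 0.4968]
P' = Q + AᵀP(A−BK) = [16.5742 -0.1516; -0.1516 1.4968]
tr(P') = 18.0710

-1.3032 0.9937


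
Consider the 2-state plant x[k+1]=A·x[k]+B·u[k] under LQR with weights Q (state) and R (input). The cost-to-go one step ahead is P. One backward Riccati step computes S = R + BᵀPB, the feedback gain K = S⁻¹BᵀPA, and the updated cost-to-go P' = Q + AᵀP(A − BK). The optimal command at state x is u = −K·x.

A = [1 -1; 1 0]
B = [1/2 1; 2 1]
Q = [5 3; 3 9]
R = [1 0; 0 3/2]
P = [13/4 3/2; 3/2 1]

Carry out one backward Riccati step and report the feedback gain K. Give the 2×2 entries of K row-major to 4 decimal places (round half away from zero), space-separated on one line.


0.4869 -0.2393 0.4182 -0.3411

BᵀP = [4.6250 2.7500; 4.7500 2.5000]
S = R + BᵀPB = [1 0; 0 3/2] + [7.8125 7.3750; 7.3750 7.2500] = [8.8125 7.3750; 7.3750 8.7500]
BᵀPA = [7.3750 -4.6250; 7.2500 -4.7500]
K = S⁻¹·BᵀPA = [0.4869 -0.2393; 0.4182 -0.3411]
A−BK = [0.3384 -0.5392; -0.3920 0.8198]
AᵀP(A−BK) = [0.6272 -0.5117; -0.5117 0.5227]
P' = Q + AᵀP(A−BK) = [5.6272 2.4883; 2.4883 9.5227]
tr(P') = 15.1499


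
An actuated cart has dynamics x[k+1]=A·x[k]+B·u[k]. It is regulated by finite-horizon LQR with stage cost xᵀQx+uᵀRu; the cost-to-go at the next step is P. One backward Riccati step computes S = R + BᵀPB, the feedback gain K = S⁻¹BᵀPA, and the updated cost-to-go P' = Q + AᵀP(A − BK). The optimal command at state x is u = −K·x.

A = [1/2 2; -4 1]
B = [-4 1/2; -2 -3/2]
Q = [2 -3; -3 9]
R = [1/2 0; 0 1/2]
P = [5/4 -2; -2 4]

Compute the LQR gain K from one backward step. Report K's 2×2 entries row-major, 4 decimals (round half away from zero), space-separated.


0.1481 -0.4442 2.3326 0.0022

BᵀP = [-1.0000 0.0000; 3.6250 -7.0000]
S = R + BᵀPB = [1/2 0; 0 1/2] + [4.0000 -0.5000; -0.5000 12.3125] = [4.5000 -0.5000; -0.5000 12.8125]
BᵀPA = [-0.5000 -2.0000; 29.8125 0.2500]
K = S⁻¹·BᵀPA = [0.1481 -0.4442; 2.3326 0.0022]
A−BK = [-0.0740 0.2221; -0.2050 0.1149]
AᵀP(A−BK) = [2.8457 -0.0370; -0.0370 0.1111]
P' = Q + AᵀP(A−BK) = [4.8457 -3.0370; -3.0370 9.1111]
tr(P') = 13.9567
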